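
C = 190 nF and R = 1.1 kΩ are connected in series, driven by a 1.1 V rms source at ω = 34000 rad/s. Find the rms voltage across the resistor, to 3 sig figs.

1.09 V

X_C = 1/(ωC) = 155 Ω
Z = 1100 − j155 Ω
|Z| = √(1100² + 155²) = 1110 Ω
I = V/|Z| = 990 μA
V_R = I·|Z_R| = 0.000990 × 1100 = 1.09 V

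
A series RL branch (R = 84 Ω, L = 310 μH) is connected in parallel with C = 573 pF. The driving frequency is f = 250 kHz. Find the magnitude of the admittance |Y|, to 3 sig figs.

ω = 2πf = 1.571e+06 rad/s
X_L = ωL = 487 Ω
X_C = 1/(ωC) = 1110 Ω
Branch 1 (R+jX_L): Z₁ = 84.0 + j487 Ω, |Z₁| = 494 Ω
Branch 2 (−jX_C): Z₂ = −j1110 Ω
Parallel: Z = Z₁Z₂/(Z₁+Z₂), |Z| = 872 Ω, ∠Z = 72.5°
|Y| = 1/|Z| = 1.15 mS

1.15 mS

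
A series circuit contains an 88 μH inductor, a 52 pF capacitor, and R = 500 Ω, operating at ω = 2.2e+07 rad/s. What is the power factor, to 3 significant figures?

X_L = ωL = 1940 Ω
X_C = 1/(ωC) = 874 Ω
Net reactance X = X_L − X_C = 1060 Ω
Z = 500 + j1060 Ω
|Z| = √(500² + 1060²) = 1170 Ω
∠Z = arctan(1060/500) = 64.8°
cos φ = cos(64.8°) = 0.426

0.426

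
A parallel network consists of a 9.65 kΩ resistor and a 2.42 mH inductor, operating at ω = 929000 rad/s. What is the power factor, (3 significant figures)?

0.227

X_L = ωL = 2250 Ω
Parallel: admittances add. Y = 1/R + 1/(jωL)
Y = (0.000104 − j0.000445) S
|Y| = 0.000457 S → |Z| = 1/|Y| = 2190 Ω, ∠Z = −∠Y = 76.9°
cos φ = cos(76.9°) = 0.227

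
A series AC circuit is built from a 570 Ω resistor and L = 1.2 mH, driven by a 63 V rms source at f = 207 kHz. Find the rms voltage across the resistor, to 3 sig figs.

21.6 V

ω = 2πf = 1.301e+06 rad/s
X_L = ωL = 1560 Ω
Z = 570 + j1560 Ω
|Z| = √(570² + 1560²) = 1660 Ω
I = V/|Z| = 37.9 mA
V_R = I·|Z_R| = 0.0379 × 570 = 21.6 V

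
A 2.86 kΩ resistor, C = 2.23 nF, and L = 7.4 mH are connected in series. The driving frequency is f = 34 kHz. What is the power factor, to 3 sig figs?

ω = 2πf = 213600 rad/s
X_L = ωL = 1580 Ω
X_C = 1/(ωC) = 2100 Ω
Net reactance X = X_L − X_C = -518 Ω
Z = 2860 − j518 Ω
|Z| = √(2860² + 518²) = 2910 Ω
∠Z = arctan(-518/2860) = -10.3°
cos φ = cos(-10.3°) = 0.984

0.984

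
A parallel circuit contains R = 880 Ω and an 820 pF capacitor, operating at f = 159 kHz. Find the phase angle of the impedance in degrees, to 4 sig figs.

ω = 2πf = 999000 rad/s
X_C = 1/(ωC) = 1221 Ω
Parallel: admittances add. Y = 1/R + jωC
Y = (0.001136 + j0.0008192) S
|Y| = 0.001401 S → |Z| = 1/|Y| = 713.8 Ω, ∠Z = −∠Y = -35.79°

-35.79°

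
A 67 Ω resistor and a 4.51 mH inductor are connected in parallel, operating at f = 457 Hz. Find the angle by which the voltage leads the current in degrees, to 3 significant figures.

ω = 2πf = 2871 rad/s
X_L = ωL = 13.0 Ω
Parallel: admittances add. Y = 1/R + 1/(jωL)
Y = (0.0149 − j0.0772) S
|Y| = 0.0786 S → |Z| = 1/|Y| = 12.7 Ω, ∠Z = −∠Y = 79.1°

79.1°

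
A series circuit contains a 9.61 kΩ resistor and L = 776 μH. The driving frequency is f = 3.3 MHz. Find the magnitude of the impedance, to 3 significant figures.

ω = 2πf = 2.073e+07 rad/s
X_L = ωL = 16100 Ω
Z = 9610 + j16100 Ω
|Z| = √(9610² + 16100²) = 18700 Ω

18700 Ω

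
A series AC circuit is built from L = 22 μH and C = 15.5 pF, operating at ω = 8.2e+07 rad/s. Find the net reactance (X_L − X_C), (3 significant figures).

1020 Ω

X_L = ωL = 1800 Ω
X_C = 1/(ωC) = 787 Ω
X = 1800 − 787 = 1020 Ω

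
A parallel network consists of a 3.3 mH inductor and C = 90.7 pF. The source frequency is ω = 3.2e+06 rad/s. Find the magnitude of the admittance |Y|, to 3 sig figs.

196 μS

X_L = ωL = 10600 Ω
X_C = 1/(ωC) = 3450 Ω
Parallel: admittances add. Y = 1/(jωL) + jωC
Y = (0 + j0.000196) S
|Y| = 0.000196 S → |Z| = 1/|Y| = 5110 Ω, ∠Z = −∠Y = -90.0°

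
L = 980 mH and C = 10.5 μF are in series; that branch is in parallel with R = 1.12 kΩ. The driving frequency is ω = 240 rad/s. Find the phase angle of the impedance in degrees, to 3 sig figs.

-81.8°

X_L = ωL = 235 Ω
X_C = 1/(ωC) = 397 Ω
Branch 1: Z₁ = R = 1120 Ω
Branch 2 (series LC): Z₂ = j(X_L − X_C) = −j162 Ω
Parallel: Z = Z₁Z₂/(Z₁+Z₂), |Z| = 160 Ω, ∠Z = -81.8°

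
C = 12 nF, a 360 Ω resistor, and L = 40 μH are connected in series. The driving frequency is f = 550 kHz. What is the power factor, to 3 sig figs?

ω = 2πf = 3.456e+06 rad/s
X_L = ωL = 138 Ω
X_C = 1/(ωC) = 24.1 Ω
Net reactance X = X_L − X_C = 114 Ω
Z = 360 + j114 Ω
|Z| = √(360² + 114²) = 378 Ω
∠Z = arctan(114/360) = 17.6°
cos φ = cos(17.6°) = 0.953

0.953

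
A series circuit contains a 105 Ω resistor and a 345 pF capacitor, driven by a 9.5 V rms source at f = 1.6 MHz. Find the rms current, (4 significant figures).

30.96 mA

ω = 2πf = 1.005e+07 rad/s
X_C = 1/(ωC) = 288.3 Ω
Z = 105.0 − j288.3 Ω
|Z| = √(105.0² + 288.3²) = 306.8 Ω
I = V/|Z| = 9.5/306.8 = 30.96 mA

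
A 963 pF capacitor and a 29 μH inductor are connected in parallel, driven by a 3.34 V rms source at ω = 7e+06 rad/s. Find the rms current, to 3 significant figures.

X_L = ωL = 203 Ω
X_C = 1/(ωC) = 148 Ω
Parallel: admittances add. Y = 1/(jωL) + jωC
Y = (0 + j0.00181) S
|Y| = 0.00181 S → |Z| = 1/|Y| = 551 Ω, ∠Z = −∠Y = -90.0°
I = V/|Z| = 3.34/551 = 6.06 mA

6.06 mA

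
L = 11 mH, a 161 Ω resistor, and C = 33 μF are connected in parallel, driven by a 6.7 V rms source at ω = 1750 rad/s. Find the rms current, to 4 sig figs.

56.95 mA

X_L = ωL = 19.25 Ω
X_C = 1/(ωC) = 17.32 Ω
Parallel: admittances add. Y = 1/R + 1/(jωL) + jωC
Y = (0.006211 + j0.005802) S
|Y| = 0.008499 S → |Z| = 1/|Y| = 117.7 Ω, ∠Z = −∠Y = -43.05°
I = V/|Z| = 6.7/117.7 = 56.95 mA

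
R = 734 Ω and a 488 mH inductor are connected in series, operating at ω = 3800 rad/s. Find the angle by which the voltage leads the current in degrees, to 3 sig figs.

X_L = ωL = 1850 Ω
Z = 734 + j1850 Ω
|Z| = √(734² + 1850²) = 1990 Ω
∠Z = arctan(1850/734) = 68.4°

68.4°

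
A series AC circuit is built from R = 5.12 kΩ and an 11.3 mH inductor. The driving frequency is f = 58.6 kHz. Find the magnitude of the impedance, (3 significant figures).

ω = 2πf = 368200 rad/s
X_L = ωL = 4160 Ω
Z = 5120 + j4160 Ω
|Z| = √(5120² + 4160²) = 6600 Ω

6600 Ω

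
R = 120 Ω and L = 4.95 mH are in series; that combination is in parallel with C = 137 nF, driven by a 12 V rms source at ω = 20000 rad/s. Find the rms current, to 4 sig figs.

X_L = ωL = 99.00 Ω
X_C = 1/(ωC) = 365.0 Ω
Branch 1 (R+jX_L): Z₁ = 120.0 + j99.00 Ω, |Z₁| = 155.6 Ω
Branch 2 (−jX_C): Z₂ = −j365.0 Ω
Parallel: Z = Z₁Z₂/(Z₁+Z₂), |Z| = 194.6 Ω, ∠Z = 15.24°
I = V/|Z| = 12/194.6 = 61.67 mA

61.67 mA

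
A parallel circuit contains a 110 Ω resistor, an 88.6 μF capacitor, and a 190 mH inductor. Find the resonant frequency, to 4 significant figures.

38.79 Hz

ω₀ = 1/√(LC) = 1/√(0.19 × 8.86e-05) = 243.7 rad/s
f₀ = ω₀/(2π) = 38.79 Hz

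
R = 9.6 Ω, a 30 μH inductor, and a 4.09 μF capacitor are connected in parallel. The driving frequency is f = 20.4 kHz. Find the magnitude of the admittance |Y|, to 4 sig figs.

ω = 2πf = 128200 rad/s
X_L = ωL = 3.845 Ω
X_C = 1/(ωC) = 1.908 Ω
Parallel: admittances add. Y = 1/R + 1/(jωL) + jωC
Y = (0.1042 + j0.2642) S
|Y| = 0.2840 S → |Z| = 1/|Y| = 3.521 Ω, ∠Z = −∠Y = -68.48°

284.0 mS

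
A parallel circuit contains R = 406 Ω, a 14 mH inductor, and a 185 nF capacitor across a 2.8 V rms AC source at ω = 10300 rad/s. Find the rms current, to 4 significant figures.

X_L = ωL = 144.2 Ω
X_C = 1/(ωC) = 524.8 Ω
Parallel: admittances add. Y = 1/R + 1/(jωL) + jωC
Y = (0.002463 − j0.005029) S
|Y| = 0.005600 S → |Z| = 1/|Y| = 178.6 Ω, ∠Z = −∠Y = 63.91°
I = V/|Z| = 2.8/178.6 = 15.68 mA

15.68 mA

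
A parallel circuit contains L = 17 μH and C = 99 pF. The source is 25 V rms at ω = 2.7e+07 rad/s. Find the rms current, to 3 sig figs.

X_L = ωL = 459 Ω
X_C = 1/(ωC) = 374 Ω
Parallel: admittances add. Y = 1/(jωL) + jωC
Y = (0 + j0.000494) S
|Y| = 0.000494 S → |Z| = 1/|Y| = 2020 Ω, ∠Z = −∠Y = -90.0°
I = V/|Z| = 25/2020 = 12.4 mA

12.4 mA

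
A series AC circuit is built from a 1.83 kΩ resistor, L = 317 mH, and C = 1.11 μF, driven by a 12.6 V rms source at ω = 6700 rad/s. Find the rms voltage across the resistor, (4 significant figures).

X_L = ωL = 2124 Ω
X_C = 1/(ωC) = 134.5 Ω
Net reactance X = X_L − X_C = 1989 Ω
Z = 1830 + j1989 Ω
|Z| = √(1830² + 1989²) = 2703 Ω
I = V/|Z| = 4.661 mA
V_R = I·|Z_R| = 0.004661 × 1830 = 8.530 V

8.530 V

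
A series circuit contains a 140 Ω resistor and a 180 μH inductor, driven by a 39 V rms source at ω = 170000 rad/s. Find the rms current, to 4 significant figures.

272.1 mA

X_L = ωL = 30.60 Ω
Z = 140.0 + j30.60 Ω
|Z| = √(140.0² + 30.60²) = 143.3 Ω
I = V/|Z| = 39/143.3 = 272.1 mA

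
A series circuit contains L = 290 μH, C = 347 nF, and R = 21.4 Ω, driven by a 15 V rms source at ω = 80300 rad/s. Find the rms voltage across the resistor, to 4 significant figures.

X_L = ωL = 23.29 Ω
X_C = 1/(ωC) = 35.89 Ω
Net reactance X = X_L − X_C = -12.60 Ω
Z = 21.40 − j12.60 Ω
|Z| = √(21.40² + 12.60²) = 24.83 Ω
I = V/|Z| = 604.0 mA
V_R = I·|Z_R| = 0.6040 × 21.40 = 12.93 V

12.93 V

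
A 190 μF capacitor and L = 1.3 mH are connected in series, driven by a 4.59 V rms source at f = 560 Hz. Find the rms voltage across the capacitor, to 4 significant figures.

2.230 V

ω = 2πf = 3519 rad/s
X_L = ωL = 4.574 Ω
X_C = 1/(ωC) = 1.496 Ω
Net reactance X = X_L − X_C = 3.078 Ω
Z = j3.078 Ω
|Z| = √(0² + 3.078²) = 3.078 Ω
I = V/|Z| = 1.491 A
V_C = I·|Z_C| = 1.491 × 1.496 = 2.230 V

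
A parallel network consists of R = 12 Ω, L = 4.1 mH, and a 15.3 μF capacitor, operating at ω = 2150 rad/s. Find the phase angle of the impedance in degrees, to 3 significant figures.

44.0°

X_L = ωL = 8.82 Ω
X_C = 1/(ωC) = 30.4 Ω
Parallel: admittances add. Y = 1/R + 1/(jωL) + jωC
Y = (0.0833 − j0.0805) S
|Y| = 0.116 S → |Z| = 1/|Y| = 8.63 Ω, ∠Z = −∠Y = 44.0°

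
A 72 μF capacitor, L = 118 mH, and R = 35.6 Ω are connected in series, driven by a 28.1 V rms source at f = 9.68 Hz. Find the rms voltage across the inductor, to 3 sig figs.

0.900 V

ω = 2πf = 60.82 rad/s
X_L = ωL = 7.18 Ω
X_C = 1/(ωC) = 228 Ω
Net reactance X = X_L − X_C = -221 Ω
Z = 35.6 − j221 Ω
|Z| = √(35.6² + 221²) = 224 Ω
I = V/|Z| = 125 mA
V_L = I·|Z_L| = 0.125 × 7.18 = 0.900 V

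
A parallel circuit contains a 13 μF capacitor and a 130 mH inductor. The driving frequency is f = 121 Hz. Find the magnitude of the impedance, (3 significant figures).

ω = 2πf = 760.3 rad/s
X_L = ωL = 98.8 Ω
X_C = 1/(ωC) = 101 Ω
Parallel: admittances add. Y = 1/(jωL) + jωC
Y = (0 − j0.000234) S
|Y| = 0.000234 S → |Z| = 1/|Y| = 4260 Ω, ∠Z = −∠Y = 90.0°

4260 Ω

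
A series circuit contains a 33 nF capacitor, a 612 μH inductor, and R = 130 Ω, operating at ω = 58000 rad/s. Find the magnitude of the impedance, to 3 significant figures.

X_L = ωL = 35.5 Ω
X_C = 1/(ωC) = 522 Ω
Net reactance X = X_L − X_C = -487 Ω
Z = 130 − j487 Ω
|Z| = √(130² + 487²) = 504 Ω

504 Ω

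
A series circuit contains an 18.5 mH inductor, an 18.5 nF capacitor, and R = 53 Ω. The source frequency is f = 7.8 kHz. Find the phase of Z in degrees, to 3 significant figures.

-74.9°

ω = 2πf = 49010 rad/s
X_L = ωL = 907 Ω
X_C = 1/(ωC) = 1100 Ω
Net reactance X = X_L − X_C = -196 Ω
Z = 53.0 − j196 Ω
|Z| = √(53.0² + 196²) = 203 Ω
∠Z = arctan(-196/53.0) = -74.9°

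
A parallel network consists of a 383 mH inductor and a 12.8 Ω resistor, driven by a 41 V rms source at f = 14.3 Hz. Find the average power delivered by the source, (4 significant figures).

131.3 W

ω = 2πf = 89.85 rad/s
X_L = ωL = 34.41 Ω
Parallel: admittances add. Y = 1/R + 1/(jωL)
Y = (0.07812 − j0.02906) S
|Y| = 0.08335 S → |Z| = 1/|Y| = 12.00 Ω, ∠Z = −∠Y = 20.40°
I = V/|Z| = 3.418 A
P = VI cos φ = 41 × 3.418 × cos(20.40°) = 131.3 W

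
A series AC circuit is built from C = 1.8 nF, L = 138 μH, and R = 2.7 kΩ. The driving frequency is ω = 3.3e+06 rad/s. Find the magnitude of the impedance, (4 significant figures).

2715 Ω

X_L = ωL = 455.4 Ω
X_C = 1/(ωC) = 168.4 Ω
Net reactance X = X_L − X_C = 287.0 Ω
Z = 2700 + j287.0 Ω
|Z| = √(2700² + 287.0²) = 2715 Ω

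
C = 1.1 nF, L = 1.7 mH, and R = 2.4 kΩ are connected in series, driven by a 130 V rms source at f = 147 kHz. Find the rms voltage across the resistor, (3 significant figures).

126 V

ω = 2πf = 923600 rad/s
X_L = ωL = 1570 Ω
X_C = 1/(ωC) = 984 Ω
Net reactance X = X_L − X_C = 586 Ω
Z = 2400 + j586 Ω
|Z| = √(2400² + 586²) = 2470 Ω
I = V/|Z| = 52.6 mA
V_R = I·|Z_R| = 0.0526 × 2400 = 126 V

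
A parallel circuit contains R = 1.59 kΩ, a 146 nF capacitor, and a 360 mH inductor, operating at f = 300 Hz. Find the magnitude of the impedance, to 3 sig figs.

ω = 2πf = 1885 rad/s
X_L = ωL = 679 Ω
X_C = 1/(ωC) = 3630 Ω
Parallel: admittances add. Y = 1/R + 1/(jωL) + jωC
Y = (0.000629 − j0.00120) S
|Y| = 0.00135 S → |Z| = 1/|Y| = 739 Ω, ∠Z = −∠Y = 62.3°

739 Ω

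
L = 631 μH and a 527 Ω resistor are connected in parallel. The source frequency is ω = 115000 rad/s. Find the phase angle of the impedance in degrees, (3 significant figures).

X_L = ωL = 72.6 Ω
Parallel: admittances add. Y = 1/R + 1/(jωL)
Y = (0.00190 − j0.0138) S
|Y| = 0.0139 S → |Z| = 1/|Y| = 71.9 Ω, ∠Z = −∠Y = 82.2°

82.2°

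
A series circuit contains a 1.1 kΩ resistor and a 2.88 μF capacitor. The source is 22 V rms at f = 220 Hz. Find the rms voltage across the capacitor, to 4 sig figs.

ω = 2πf = 1382 rad/s
X_C = 1/(ωC) = 251.2 Ω
Z = 1100 − j251.2 Ω
|Z| = √(1100² + 251.2²) = 1128 Ω
I = V/|Z| = 19.50 mA
V_C = I·|Z_C| = 0.01950 × 251.2 = 4.898 V

4.898 V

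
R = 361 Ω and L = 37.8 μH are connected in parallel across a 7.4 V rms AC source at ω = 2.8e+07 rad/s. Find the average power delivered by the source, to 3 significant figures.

152 mW

X_L = ωL = 1060 Ω
Parallel: admittances add. Y = 1/R + 1/(jωL)
Y = (0.00277 − j0.000945) S
|Y| = 0.00293 S → |Z| = 1/|Y| = 342 Ω, ∠Z = −∠Y = 18.8°
I = V/|Z| = 21.7 mA
P = VI cos φ = 7.4 × 0.0217 × cos(18.8°) = 152 mW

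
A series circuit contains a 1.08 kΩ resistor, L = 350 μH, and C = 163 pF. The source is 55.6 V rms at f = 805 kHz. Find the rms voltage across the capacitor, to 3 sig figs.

55.5 V

ω = 2πf = 5.058e+06 rad/s
X_L = ωL = 1770 Ω
X_C = 1/(ωC) = 1210 Ω
Net reactance X = X_L − X_C = 557 Ω
Z = 1080 + j557 Ω
|Z| = √(1080² + 557²) = 1220 Ω
I = V/|Z| = 45.7 mA
V_C = I·|Z_C| = 0.0457 × 1210 = 55.5 V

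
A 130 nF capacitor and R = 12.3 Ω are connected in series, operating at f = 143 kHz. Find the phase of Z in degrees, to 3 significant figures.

ω = 2πf = 898500 rad/s
X_C = 1/(ωC) = 8.56 Ω
Z = 12.3 − j8.56 Ω
|Z| = √(12.3² + 8.56²) = 15.0 Ω
∠Z = arctan(-8.56/12.3) = -34.8°

-34.8°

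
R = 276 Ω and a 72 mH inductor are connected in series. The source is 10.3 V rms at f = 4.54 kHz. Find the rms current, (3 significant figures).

ω = 2πf = 28530 rad/s
X_L = ωL = 2050 Ω
Z = 276 + j2050 Ω
|Z| = √(276² + 2050²) = 2070 Ω
I = V/|Z| = 10.3/2070 = 4.97 mA

4.97 mA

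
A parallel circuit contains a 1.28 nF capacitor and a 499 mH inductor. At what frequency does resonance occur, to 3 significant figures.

ω₀ = 1/√(LC) = 1/√(0.499 × 1.28e-09) = 39570 rad/s
f₀ = ω₀/(2π) = 6.30 kHz

6.30 kHz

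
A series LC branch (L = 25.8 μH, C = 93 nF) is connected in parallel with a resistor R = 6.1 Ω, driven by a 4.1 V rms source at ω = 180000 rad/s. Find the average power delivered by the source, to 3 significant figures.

X_L = ωL = 4.64 Ω
X_C = 1/(ωC) = 59.7 Ω
Branch 1: Z₁ = R = 6.10 Ω
Branch 2 (series LC): Z₂ = j(X_L − X_C) = −j55.1 Ω
Parallel: Z = Z₁Z₂/(Z₁+Z₂), |Z| = 6.06 Ω, ∠Z = -6.32°
I = V/|Z| = 676 mA
P = VI cos φ = 4.1 × 0.676 × cos(-6.32°) = 2.76 W

2.76 W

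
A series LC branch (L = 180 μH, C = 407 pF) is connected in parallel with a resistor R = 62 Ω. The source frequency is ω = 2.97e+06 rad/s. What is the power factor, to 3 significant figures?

0.978

X_L = ωL = 535 Ω
X_C = 1/(ωC) = 827 Ω
Branch 1: Z₁ = R = 62.0 Ω
Branch 2 (series LC): Z₂ = j(X_L − X_C) = −j293 Ω
Parallel: Z = Z₁Z₂/(Z₁+Z₂), |Z| = 60.7 Ω, ∠Z = -12.0°
cos φ = cos(-12.0°) = 0.978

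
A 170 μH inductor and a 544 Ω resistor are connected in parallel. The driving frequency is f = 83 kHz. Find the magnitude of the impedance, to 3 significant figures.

87.5 Ω

ω = 2πf = 521500 rad/s
X_L = ωL = 88.7 Ω
Parallel: admittances add. Y = 1/R + 1/(jωL)
Y = (0.00184 − j0.0113) S
|Y| = 0.0114 S → |Z| = 1/|Y| = 87.5 Ω, ∠Z = −∠Y = 80.7°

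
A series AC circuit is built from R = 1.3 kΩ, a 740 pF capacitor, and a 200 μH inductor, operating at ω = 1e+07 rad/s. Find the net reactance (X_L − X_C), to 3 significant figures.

1860 Ω

X_L = ωL = 2000 Ω
X_C = 1/(ωC) = 135 Ω
X = 2000 − 135 = 1860 Ω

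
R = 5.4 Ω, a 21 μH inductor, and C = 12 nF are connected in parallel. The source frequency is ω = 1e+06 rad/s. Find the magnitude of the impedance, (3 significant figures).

X_L = ωL = 21.0 Ω
X_C = 1/(ωC) = 83.3 Ω
Parallel: admittances add. Y = 1/R + 1/(jωL) + jωC
Y = (0.185 − j0.0356) S
|Y| = 0.189 S → |Z| = 1/|Y| = 5.30 Ω, ∠Z = −∠Y = 10.9°

5.30 Ω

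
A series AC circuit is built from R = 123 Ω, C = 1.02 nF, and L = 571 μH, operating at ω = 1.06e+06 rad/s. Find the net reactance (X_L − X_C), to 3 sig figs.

X_L = ωL = 605 Ω
X_C = 1/(ωC) = 925 Ω
X = 605 − 925 = -320 Ω

-320 Ω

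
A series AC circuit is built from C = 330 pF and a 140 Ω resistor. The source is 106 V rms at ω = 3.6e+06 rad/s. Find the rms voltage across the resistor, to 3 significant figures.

X_C = 1/(ωC) = 842 Ω
Z = 140 − j842 Ω
|Z| = √(140² + 842²) = 853 Ω
I = V/|Z| = 124 mA
V_R = I·|Z_R| = 0.124 × 140 = 17.4 V

17.4 V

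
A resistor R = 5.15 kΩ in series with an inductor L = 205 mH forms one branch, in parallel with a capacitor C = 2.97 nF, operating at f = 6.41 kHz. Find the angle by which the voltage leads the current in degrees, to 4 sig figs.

ω = 2πf = 40280 rad/s
X_L = ωL = 8256 Ω
X_C = 1/(ωC) = 8360 Ω
Branch 1 (R+jX_L): Z₁ = 5150 + j8256 Ω, |Z₁| = 9731 Ω
Branch 2 (−jX_C): Z₂ = −j8360 Ω
Parallel: Z = Z₁Z₂/(Z₁+Z₂), |Z| = 15790 Ω, ∠Z = -30.80°

-30.80°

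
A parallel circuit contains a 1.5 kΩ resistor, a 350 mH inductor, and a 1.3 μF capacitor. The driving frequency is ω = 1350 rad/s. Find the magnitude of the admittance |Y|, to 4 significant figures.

X_L = ωL = 472.5 Ω
X_C = 1/(ωC) = 569.8 Ω
Parallel: admittances add. Y = 1/R + 1/(jωL) + jωC
Y = (0.0006667 − j0.0003614) S
|Y| = 0.0007583 S → |Z| = 1/|Y| = 1319 Ω, ∠Z = −∠Y = 28.46°

758.3 μS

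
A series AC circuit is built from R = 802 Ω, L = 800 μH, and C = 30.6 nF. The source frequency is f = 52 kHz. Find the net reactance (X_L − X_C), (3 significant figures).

161 Ω

ω = 2πf = 326700 rad/s
X_L = ωL = 261 Ω
X_C = 1/(ωC) = 100 Ω
X = 261 − 100 = 161 Ω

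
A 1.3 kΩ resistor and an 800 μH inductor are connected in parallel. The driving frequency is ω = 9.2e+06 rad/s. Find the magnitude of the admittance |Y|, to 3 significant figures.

X_L = ωL = 7360 Ω
Parallel: admittances add. Y = 1/R + 1/(jωL)
Y = (0.000769 − j0.000136) S
|Y| = 0.000781 S → |Z| = 1/|Y| = 1280 Ω, ∠Z = −∠Y = 10.0°

781 μS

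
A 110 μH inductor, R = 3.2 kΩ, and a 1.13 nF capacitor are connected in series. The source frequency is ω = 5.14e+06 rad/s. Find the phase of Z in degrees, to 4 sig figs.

X_L = ωL = 565.4 Ω
X_C = 1/(ωC) = 172.2 Ω
Net reactance X = X_L − X_C = 393.2 Ω
Z = 3200 + j393.2 Ω
|Z| = √(3200² + 393.2²) = 3224 Ω
∠Z = arctan(393.2/3200) = 7.006°

7.006°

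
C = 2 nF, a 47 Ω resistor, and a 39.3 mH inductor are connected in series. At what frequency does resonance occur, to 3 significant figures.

ω₀ = 1/√(LC) = 1/√(0.0393 × 2e-09) = 112800 rad/s
f₀ = ω₀/(2π) = 18.0 kHz

18.0 kHz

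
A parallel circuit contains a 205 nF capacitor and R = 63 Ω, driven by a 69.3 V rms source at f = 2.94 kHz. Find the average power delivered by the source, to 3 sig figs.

ω = 2πf = 18470 rad/s
X_C = 1/(ωC) = 264 Ω
Parallel: admittances add. Y = 1/R + jωC
Y = (0.0159 + j0.00379) S
|Y| = 0.0163 S → |Z| = 1/|Y| = 61.3 Ω, ∠Z = −∠Y = -13.4°
I = V/|Z| = 1.13 A
P = VI cos φ = 69.3 × 1.13 × cos(-13.4°) = 76.2 W

76.2 W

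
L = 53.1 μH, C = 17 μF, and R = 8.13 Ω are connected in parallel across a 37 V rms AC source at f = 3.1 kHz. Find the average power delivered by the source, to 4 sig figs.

ω = 2πf = 19480 rad/s
X_L = ωL = 1.034 Ω
X_C = 1/(ωC) = 3.020 Ω
Parallel: admittances add. Y = 1/R + 1/(jωL) + jωC
Y = (0.1230 − j0.6357) S
|Y| = 0.6475 S → |Z| = 1/|Y| = 1.544 Ω, ∠Z = −∠Y = 79.05°
I = V/|Z| = 23.96 A
P = VI cos φ = 37 × 23.96 × cos(79.05°) = 168.4 W

168.4 W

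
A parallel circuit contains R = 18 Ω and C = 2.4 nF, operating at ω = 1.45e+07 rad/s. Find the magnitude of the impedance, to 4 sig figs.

15.25 Ω

X_C = 1/(ωC) = 28.74 Ω
Parallel: admittances add. Y = 1/R + jωC
Y = (0.05556 + j0.03480) S
|Y| = 0.06556 S → |Z| = 1/|Y| = 15.25 Ω, ∠Z = −∠Y = -32.06°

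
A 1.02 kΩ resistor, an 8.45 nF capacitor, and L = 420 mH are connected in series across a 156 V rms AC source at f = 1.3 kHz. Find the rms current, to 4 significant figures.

14.05 mA

ω = 2πf = 8168 rad/s
X_L = ωL = 3431 Ω
X_C = 1/(ωC) = 14490 Ω
Net reactance X = X_L − X_C = -11060 Ω
Z = 1020 − j11060 Ω
|Z| = √(1020² + 11060²) = 11100 Ω
I = V/|Z| = 156/11100 = 14.05 mA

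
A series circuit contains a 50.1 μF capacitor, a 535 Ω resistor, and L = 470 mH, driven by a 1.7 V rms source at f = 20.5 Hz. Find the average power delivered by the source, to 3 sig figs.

5.24 mW

ω = 2πf = 128.8 rad/s
X_L = ωL = 60.5 Ω
X_C = 1/(ωC) = 155 Ω
Net reactance X = X_L − X_C = -94.4 Ω
Z = 535 − j94.4 Ω
|Z| = √(535² + 94.4²) = 543 Ω
∠Z = arctan(-94.4/535) = -10.0°
I = V/|Z| = 3.13 mA
P = VI cos φ = 1.7 × 0.00313 × cos(-10.0°) = 5.24 mW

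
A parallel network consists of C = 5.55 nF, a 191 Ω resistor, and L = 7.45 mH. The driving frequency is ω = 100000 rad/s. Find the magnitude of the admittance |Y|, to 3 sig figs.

5.29 mS

X_L = ωL = 745 Ω
X_C = 1/(ωC) = 1800 Ω
Parallel: admittances add. Y = 1/R + 1/(jωL) + jωC
Y = (0.00524 − j0.000787) S
|Y| = 0.00529 S → |Z| = 1/|Y| = 189 Ω, ∠Z = −∠Y = 8.55°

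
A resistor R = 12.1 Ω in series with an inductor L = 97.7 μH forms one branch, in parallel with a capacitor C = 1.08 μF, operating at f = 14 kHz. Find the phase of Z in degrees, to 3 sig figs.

-45.5°

ω = 2πf = 87960 rad/s
X_L = ωL = 8.59 Ω
X_C = 1/(ωC) = 10.5 Ω
Branch 1 (R+jX_L): Z₁ = 12.1 + j8.59 Ω, |Z₁| = 14.8 Ω
Branch 2 (−jX_C): Z₂ = −j10.5 Ω
Parallel: Z = Z₁Z₂/(Z₁+Z₂), |Z| = 12.7 Ω, ∠Z = -45.5°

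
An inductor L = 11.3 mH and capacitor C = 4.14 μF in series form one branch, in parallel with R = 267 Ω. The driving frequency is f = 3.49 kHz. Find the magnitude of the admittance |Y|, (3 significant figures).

5.64 mS

ω = 2πf = 21930 rad/s
X_L = ωL = 248 Ω
X_C = 1/(ωC) = 11.0 Ω
Branch 1: Z₁ = R = 267 Ω
Branch 2 (series LC): Z₂ = j(X_L − X_C) = j237 Ω
Parallel: Z = Z₁Z₂/(Z₁+Z₂), |Z| = 177 Ω, ∠Z = 48.4°
|Y| = 1/|Z| = 5.64 mS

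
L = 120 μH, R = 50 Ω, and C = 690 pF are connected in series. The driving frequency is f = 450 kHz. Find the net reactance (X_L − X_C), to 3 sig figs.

ω = 2πf = 2.827e+06 rad/s
X_L = ωL = 339 Ω
X_C = 1/(ωC) = 513 Ω
X = 339 − 513 = -173 Ω

-173 Ω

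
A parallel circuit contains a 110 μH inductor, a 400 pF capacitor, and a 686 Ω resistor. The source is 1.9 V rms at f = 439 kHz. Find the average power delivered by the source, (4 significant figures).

ω = 2πf = 2.758e+06 rad/s
X_L = ωL = 303.4 Ω
X_C = 1/(ωC) = 906.3 Ω
Parallel: admittances add. Y = 1/R + 1/(jωL) + jωC
Y = (0.001458 − j0.002192) S
|Y| = 0.002633 S → |Z| = 1/|Y| = 379.8 Ω, ∠Z = −∠Y = 56.38°
I = V/|Z| = 5.002 mA
P = VI cos φ = 1.9 × 0.005002 × cos(56.38°) = 5.262 mW

5.262 mW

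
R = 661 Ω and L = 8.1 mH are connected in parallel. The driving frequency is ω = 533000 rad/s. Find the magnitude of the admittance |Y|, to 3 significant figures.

1.53 mS

X_L = ωL = 4320 Ω
Parallel: admittances add. Y = 1/R + 1/(jωL)
Y = (0.00151 − j0.000232) S
|Y| = 0.00153 S → |Z| = 1/|Y| = 653 Ω, ∠Z = −∠Y = 8.70°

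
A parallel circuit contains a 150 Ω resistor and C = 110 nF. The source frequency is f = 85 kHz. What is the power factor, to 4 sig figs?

0.1128

ω = 2πf = 534100 rad/s
X_C = 1/(ωC) = 17.02 Ω
Parallel: admittances add. Y = 1/R + jωC
Y = (0.006667 + j0.05875) S
|Y| = 0.05912 S → |Z| = 1/|Y| = 16.91 Ω, ∠Z = −∠Y = -83.53°
cos φ = cos(-83.53°) = 0.1128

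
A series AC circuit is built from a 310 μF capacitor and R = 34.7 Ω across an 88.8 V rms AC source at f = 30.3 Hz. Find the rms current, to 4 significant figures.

ω = 2πf = 190.4 rad/s
X_C = 1/(ωC) = 16.94 Ω
Z = 34.70 − j16.94 Ω
|Z| = √(34.70² + 16.94²) = 38.62 Ω
I = V/|Z| = 88.8/38.62 = 2.300 A

2.300 A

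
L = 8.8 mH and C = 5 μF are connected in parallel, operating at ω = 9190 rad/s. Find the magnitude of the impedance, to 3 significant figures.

X_L = ωL = 80.9 Ω
X_C = 1/(ωC) = 21.8 Ω
Parallel: admittances add. Y = 1/(jωL) + jωC
Y = (0 + j0.0336) S
|Y| = 0.0336 S → |Z| = 1/|Y| = 29.8 Ω, ∠Z = −∠Y = -90.0°

29.8 Ω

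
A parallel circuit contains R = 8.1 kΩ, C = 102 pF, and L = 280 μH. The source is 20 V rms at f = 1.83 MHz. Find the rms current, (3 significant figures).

ω = 2πf = 1.15e+07 rad/s
X_L = ωL = 3220 Ω
X_C = 1/(ωC) = 853 Ω
Parallel: admittances add. Y = 1/R + 1/(jωL) + jωC
Y = (0.000123 + j0.000862) S
|Y| = 0.000871 S → |Z| = 1/|Y| = 1150 Ω, ∠Z = −∠Y = -81.9°
I = V/|Z| = 20/1150 = 17.4 mA

17.4 mA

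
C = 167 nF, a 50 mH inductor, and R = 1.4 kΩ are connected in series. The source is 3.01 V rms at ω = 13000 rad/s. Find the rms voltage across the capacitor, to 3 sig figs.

0.981 V

X_L = ωL = 650 Ω
X_C = 1/(ωC) = 461 Ω
Net reactance X = X_L − X_C = 189 Ω
Z = 1400 + j189 Ω
|Z| = √(1400² + 189²) = 1410 Ω
I = V/|Z| = 2.13 mA
V_C = I·|Z_C| = 0.00213 × 461 = 0.981 V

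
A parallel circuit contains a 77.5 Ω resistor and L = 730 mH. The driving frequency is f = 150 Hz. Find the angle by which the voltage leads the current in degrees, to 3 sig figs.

ω = 2πf = 942.5 rad/s
X_L = ωL = 688 Ω
Parallel: admittances add. Y = 1/R + 1/(jωL)
Y = (0.0129 − j0.00145) S
|Y| = 0.0130 S → |Z| = 1/|Y| = 77.0 Ω, ∠Z = −∠Y = 6.43°

6.43°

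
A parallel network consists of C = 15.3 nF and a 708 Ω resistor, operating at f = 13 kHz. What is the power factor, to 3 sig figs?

ω = 2πf = 81680 rad/s
X_C = 1/(ωC) = 800 Ω
Parallel: admittances add. Y = 1/R + jωC
Y = (0.00141 + j0.00125) S
|Y| = 0.00189 S → |Z| = 1/|Y| = 530 Ω, ∠Z = −∠Y = -41.5°
cos φ = cos(-41.5°) = 0.749

0.749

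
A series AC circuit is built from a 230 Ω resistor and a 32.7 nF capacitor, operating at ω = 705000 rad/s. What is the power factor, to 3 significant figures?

X_C = 1/(ωC) = 43.4 Ω
Z = 230 − j43.4 Ω
|Z| = √(230² + 43.4²) = 234 Ω
∠Z = arctan(-43.4/230) = -10.7°
cos φ = cos(-10.7°) = 0.983

0.983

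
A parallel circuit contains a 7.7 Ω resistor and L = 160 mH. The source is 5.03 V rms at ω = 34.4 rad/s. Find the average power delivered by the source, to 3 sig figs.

3.29 W

X_L = ωL = 5.50 Ω
Parallel: admittances add. Y = 1/R + 1/(jωL)
Y = (0.130 − j0.182) S
|Y| = 0.223 S → |Z| = 1/|Y| = 4.48 Ω, ∠Z = −∠Y = 54.4°
I = V/|Z| = 1.12 A
P = VI cos φ = 5.03 × 1.12 × cos(54.4°) = 3.29 W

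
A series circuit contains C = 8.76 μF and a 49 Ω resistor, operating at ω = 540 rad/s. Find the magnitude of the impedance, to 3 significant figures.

217 Ω

X_C = 1/(ωC) = 211 Ω
Z = 49.0 − j211 Ω
|Z| = √(49.0² + 211²) = 217 Ω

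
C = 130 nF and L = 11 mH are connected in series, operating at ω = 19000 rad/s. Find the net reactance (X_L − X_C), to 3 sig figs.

X_L = ωL = 209 Ω
X_C = 1/(ωC) = 405 Ω
X = 209 − 405 = -196 Ω

-196 Ω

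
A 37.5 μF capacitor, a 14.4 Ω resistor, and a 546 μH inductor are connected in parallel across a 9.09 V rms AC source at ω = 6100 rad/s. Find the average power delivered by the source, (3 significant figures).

5.74 W

X_L = ωL = 3.33 Ω
X_C = 1/(ωC) = 4.37 Ω
Parallel: admittances add. Y = 1/R + 1/(jωL) + jωC
Y = (0.0694 − j0.0715) S
|Y| = 0.0997 S → |Z| = 1/|Y| = 10.0 Ω, ∠Z = −∠Y = 45.8°
I = V/|Z| = 906 mA
P = VI cos φ = 9.09 × 0.906 × cos(45.8°) = 5.74 W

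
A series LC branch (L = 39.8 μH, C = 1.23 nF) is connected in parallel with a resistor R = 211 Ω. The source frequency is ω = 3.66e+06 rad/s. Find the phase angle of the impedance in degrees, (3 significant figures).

X_L = ωL = 146 Ω
X_C = 1/(ωC) = 222 Ω
Branch 1: Z₁ = R = 211 Ω
Branch 2 (series LC): Z₂ = j(X_L − X_C) = −j76.5 Ω
Parallel: Z = Z₁Z₂/(Z₁+Z₂), |Z| = 71.9 Ω, ∠Z = -70.1°

-70.1°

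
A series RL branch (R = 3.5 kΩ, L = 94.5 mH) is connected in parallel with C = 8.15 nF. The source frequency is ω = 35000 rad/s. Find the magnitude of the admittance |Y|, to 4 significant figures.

X_L = ωL = 3308 Ω
X_C = 1/(ωC) = 3506 Ω
Branch 1 (R+jX_L): Z₁ = 3500 + j3308 Ω, |Z₁| = 4816 Ω
Branch 2 (−jX_C): Z₂ = −j3506 Ω
Parallel: Z = Z₁Z₂/(Z₁+Z₂), |Z| = 4816 Ω, ∠Z = -43.38°
|Y| = 1/|Z| = 207.7 μS

207.7 μS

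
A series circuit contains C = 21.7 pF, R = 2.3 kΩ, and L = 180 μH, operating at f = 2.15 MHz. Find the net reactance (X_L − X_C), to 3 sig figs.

ω = 2πf = 1.351e+07 rad/s
X_L = ωL = 2430 Ω
X_C = 1/(ωC) = 3410 Ω
X = 2430 − 3410 = -980 Ω

-980 Ω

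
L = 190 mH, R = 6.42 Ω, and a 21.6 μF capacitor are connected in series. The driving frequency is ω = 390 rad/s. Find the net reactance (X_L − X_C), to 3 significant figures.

X_L = ωL = 74.1 Ω
X_C = 1/(ωC) = 119 Ω
X = 74.1 − 119 = -44.6 Ω

-44.6 Ω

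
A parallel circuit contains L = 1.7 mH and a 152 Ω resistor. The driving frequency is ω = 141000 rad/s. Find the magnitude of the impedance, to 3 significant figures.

128 Ω

X_L = ωL = 240 Ω
Parallel: admittances add. Y = 1/R + 1/(jωL)
Y = (0.00658 − j0.00417) S
|Y| = 0.00779 S → |Z| = 1/|Y| = 128 Ω, ∠Z = −∠Y = 32.4°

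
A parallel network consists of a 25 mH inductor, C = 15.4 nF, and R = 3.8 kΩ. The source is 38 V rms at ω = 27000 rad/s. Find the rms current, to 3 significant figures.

41.7 mA

X_L = ωL = 675 Ω
X_C = 1/(ωC) = 2410 Ω
Parallel: admittances add. Y = 1/R + 1/(jωL) + jωC
Y = (0.000263 − j0.00107) S
|Y| = 0.00110 S → |Z| = 1/|Y| = 911 Ω, ∠Z = −∠Y = 76.1°
I = V/|Z| = 38/911 = 41.7 mA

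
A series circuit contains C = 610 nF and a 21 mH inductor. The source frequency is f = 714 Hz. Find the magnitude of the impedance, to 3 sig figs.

271 Ω

ω = 2πf = 4486 rad/s
X_L = ωL = 94.2 Ω
X_C = 1/(ωC) = 365 Ω
Net reactance X = X_L − X_C = -271 Ω
Z = − j271 Ω
|Z| = √(0² + 271²) = 271 Ω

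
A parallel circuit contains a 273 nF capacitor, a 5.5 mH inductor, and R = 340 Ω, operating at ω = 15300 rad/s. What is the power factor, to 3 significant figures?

0.357

X_L = ωL = 84.1 Ω
X_C = 1/(ωC) = 239 Ω
Parallel: admittances add. Y = 1/R + 1/(jωL) + jωC
Y = (0.00294 − j0.00771) S
|Y| = 0.00825 S → |Z| = 1/|Y| = 121 Ω, ∠Z = −∠Y = 69.1°
cos φ = cos(69.1°) = 0.357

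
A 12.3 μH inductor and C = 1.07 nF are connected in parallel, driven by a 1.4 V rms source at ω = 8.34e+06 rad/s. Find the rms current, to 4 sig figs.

1.154 mA

X_L = ωL = 102.6 Ω
X_C = 1/(ωC) = 112.1 Ω
Parallel: admittances add. Y = 1/(jωL) + jωC
Y = (0 − j0.0008245) S
|Y| = 0.0008245 S → |Z| = 1/|Y| = 1213 Ω, ∠Z = −∠Y = 90.00°
I = V/|Z| = 1.4/1213 = 1.154 mA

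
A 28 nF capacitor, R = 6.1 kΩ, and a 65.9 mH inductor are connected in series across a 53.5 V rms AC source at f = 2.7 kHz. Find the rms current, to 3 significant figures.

8.66 mA

ω = 2πf = 16960 rad/s
X_L = ωL = 1120 Ω
X_C = 1/(ωC) = 2110 Ω
Net reactance X = X_L − X_C = -987 Ω
Z = 6100 − j987 Ω
|Z| = √(6100² + 987²) = 6180 Ω
I = V/|Z| = 53.5/6180 = 8.66 mA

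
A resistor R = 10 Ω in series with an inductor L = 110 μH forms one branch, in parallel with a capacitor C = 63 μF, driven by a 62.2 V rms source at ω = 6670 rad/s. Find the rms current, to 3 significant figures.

26.4 A

X_L = ωL = 0.734 Ω
X_C = 1/(ωC) = 2.38 Ω
Branch 1 (R+jX_L): Z₁ = 10.0 + j0.734 Ω, |Z₁| = 10.0 Ω
Branch 2 (−jX_C): Z₂ = −j2.38 Ω
Parallel: Z = Z₁Z₂/(Z₁+Z₂), |Z| = 2.35 Ω, ∠Z = -76.5°
I = V/|Z| = 62.2/2.35 = 26.4 A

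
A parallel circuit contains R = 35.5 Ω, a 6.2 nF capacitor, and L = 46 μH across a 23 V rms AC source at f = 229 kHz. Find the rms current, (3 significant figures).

663 mA

ω = 2πf = 1.439e+06 rad/s
X_L = ωL = 66.2 Ω
X_C = 1/(ωC) = 112 Ω
Parallel: admittances add. Y = 1/R + 1/(jωL) + jωC
Y = (0.0282 − j0.00619) S
|Y| = 0.0288 S → |Z| = 1/|Y| = 34.7 Ω, ∠Z = −∠Y = 12.4°
I = V/|Z| = 23/34.7 = 663 mA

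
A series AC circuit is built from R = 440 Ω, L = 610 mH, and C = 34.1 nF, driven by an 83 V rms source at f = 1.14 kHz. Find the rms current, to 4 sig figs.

159.9 mA

ω = 2πf = 7163 rad/s
X_L = ωL = 4369 Ω
X_C = 1/(ωC) = 4094 Ω
Net reactance X = X_L − X_C = 275.2 Ω
Z = 440.0 + j275.2 Ω
|Z| = √(440.0² + 275.2²) = 519.0 Ω
I = V/|Z| = 83/519.0 = 159.9 mA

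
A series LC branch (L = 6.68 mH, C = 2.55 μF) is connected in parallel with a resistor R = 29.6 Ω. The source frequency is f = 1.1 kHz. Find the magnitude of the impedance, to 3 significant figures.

ω = 2πf = 6912 rad/s
X_L = ωL = 46.2 Ω
X_C = 1/(ωC) = 56.7 Ω
Branch 1: Z₁ = R = 29.6 Ω
Branch 2 (series LC): Z₂ = j(X_L − X_C) = −j10.6 Ω
Parallel: Z = Z₁Z₂/(Z₁+Z₂), |Z| = 9.96 Ω, ∠Z = -70.3°

9.96 Ω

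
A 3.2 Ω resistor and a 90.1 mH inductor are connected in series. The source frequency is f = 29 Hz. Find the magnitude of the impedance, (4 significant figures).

ω = 2πf = 182.2 rad/s
X_L = ωL = 16.42 Ω
Z = 3.200 + j16.42 Ω
|Z| = √(3.200² + 16.42²) = 16.73 Ω

16.73 Ω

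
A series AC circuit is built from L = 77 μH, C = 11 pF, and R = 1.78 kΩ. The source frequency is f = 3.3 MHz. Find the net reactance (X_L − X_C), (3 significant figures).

-2790 Ω

ω = 2πf = 2.073e+07 rad/s
X_L = ωL = 1600 Ω
X_C = 1/(ωC) = 4380 Ω
X = 1600 − 4380 = -2790 Ω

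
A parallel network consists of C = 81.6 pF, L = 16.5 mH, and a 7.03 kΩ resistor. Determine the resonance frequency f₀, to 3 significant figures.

ω₀ = 1/√(LC) = 1/√(0.0165 × 8.16e-11) = 861800 rad/s
f₀ = ω₀/(2π) = 137 kHz

137 kHz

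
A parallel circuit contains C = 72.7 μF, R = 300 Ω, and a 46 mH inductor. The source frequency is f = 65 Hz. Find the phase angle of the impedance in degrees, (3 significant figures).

ω = 2πf = 408.4 rad/s
X_L = ωL = 18.8 Ω
X_C = 1/(ωC) = 33.7 Ω
Parallel: admittances add. Y = 1/R + 1/(jωL) + jωC
Y = (0.00333 − j0.0235) S
|Y| = 0.0238 S → |Z| = 1/|Y| = 42.1 Ω, ∠Z = −∠Y = 81.9°

81.9°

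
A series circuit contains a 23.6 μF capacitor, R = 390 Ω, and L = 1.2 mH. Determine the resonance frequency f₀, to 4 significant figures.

945.7 Hz

ω₀ = 1/√(LC) = 1/√(0.0012 × 2.36e-05) = 5942 rad/s
f₀ = ω₀/(2π) = 945.7 Hz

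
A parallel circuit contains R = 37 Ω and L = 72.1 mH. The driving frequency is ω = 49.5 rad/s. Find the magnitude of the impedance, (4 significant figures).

3.552 Ω

X_L = ωL = 3.569 Ω
Parallel: admittances add. Y = 1/R + 1/(jωL)
Y = (0.02703 − j0.2802) S
|Y| = 0.2815 S → |Z| = 1/|Y| = 3.552 Ω, ∠Z = −∠Y = 84.49°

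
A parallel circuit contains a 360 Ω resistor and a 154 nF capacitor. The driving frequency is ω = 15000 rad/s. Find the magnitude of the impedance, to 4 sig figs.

276.8 Ω

X_C = 1/(ωC) = 432.9 Ω
Parallel: admittances add. Y = 1/R + jωC
Y = (0.002778 + j0.002310) S
|Y| = 0.003613 S → |Z| = 1/|Y| = 276.8 Ω, ∠Z = −∠Y = -39.75°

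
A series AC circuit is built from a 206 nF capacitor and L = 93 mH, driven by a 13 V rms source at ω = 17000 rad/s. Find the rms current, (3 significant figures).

X_L = ωL = 1580 Ω
X_C = 1/(ωC) = 286 Ω
Net reactance X = X_L − X_C = 1300 Ω
Z = j1300 Ω
|Z| = √(0² + 1300²) = 1300 Ω
I = V/|Z| = 13/1300 = 10.0 mA

10.0 mA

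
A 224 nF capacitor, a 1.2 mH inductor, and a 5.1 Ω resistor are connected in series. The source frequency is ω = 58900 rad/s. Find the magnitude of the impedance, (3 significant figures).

7.22 Ω

X_L = ωL = 70.7 Ω
X_C = 1/(ωC) = 75.8 Ω
Net reactance X = X_L − X_C = -5.11 Ω
Z = 5.10 − j5.11 Ω
|Z| = √(5.10² + 5.11²) = 7.22 Ω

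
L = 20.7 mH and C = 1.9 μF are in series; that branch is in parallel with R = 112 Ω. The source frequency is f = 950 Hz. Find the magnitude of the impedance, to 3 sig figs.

33.7 Ω

ω = 2πf = 5969 rad/s
X_L = ωL = 124 Ω
X_C = 1/(ωC) = 88.2 Ω
Branch 1: Z₁ = R = 112 Ω
Branch 2 (series LC): Z₂ = j(X_L − X_C) = j35.4 Ω
Parallel: Z = Z₁Z₂/(Z₁+Z₂), |Z| = 33.7 Ω, ∠Z = 72.5°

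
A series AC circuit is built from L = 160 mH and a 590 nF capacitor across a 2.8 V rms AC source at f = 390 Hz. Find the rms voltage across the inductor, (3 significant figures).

3.66 V

ω = 2πf = 2450 rad/s
X_L = ωL = 392 Ω
X_C = 1/(ωC) = 692 Ω
Net reactance X = X_L − X_C = -300 Ω
Z = − j300 Ω
|Z| = √(0² + 300²) = 300 Ω
I = V/|Z| = 9.35 mA
V_L = I·|Z_L| = 0.00935 × 392 = 3.66 V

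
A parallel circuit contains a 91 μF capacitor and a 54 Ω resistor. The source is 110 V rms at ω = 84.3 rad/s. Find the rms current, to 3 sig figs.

2.20 A

X_C = 1/(ωC) = 130 Ω
Parallel: admittances add. Y = 1/R + jωC
Y = (0.0185 + j0.00767) S
|Y| = 0.0200 S → |Z| = 1/|Y| = 49.9 Ω, ∠Z = −∠Y = -22.5°
I = V/|Z| = 110/49.9 = 2.20 A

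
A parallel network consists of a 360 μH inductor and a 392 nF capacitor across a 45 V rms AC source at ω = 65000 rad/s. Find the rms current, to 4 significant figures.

X_L = ωL = 23.40 Ω
X_C = 1/(ωC) = 39.25 Ω
Parallel: admittances add. Y = 1/(jωL) + jωC
Y = (0 − j0.01726) S
|Y| = 0.01726 S → |Z| = 1/|Y| = 57.95 Ω, ∠Z = −∠Y = 90.00°
I = V/|Z| = 45/57.95 = 776.5 mA

776.5 mA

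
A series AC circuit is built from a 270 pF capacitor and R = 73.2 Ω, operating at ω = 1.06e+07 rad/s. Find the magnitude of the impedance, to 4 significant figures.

X_C = 1/(ωC) = 349.4 Ω
Z = 73.20 − j349.4 Ω
|Z| = √(73.20² + 349.4²) = 357.0 Ω

357.0 Ω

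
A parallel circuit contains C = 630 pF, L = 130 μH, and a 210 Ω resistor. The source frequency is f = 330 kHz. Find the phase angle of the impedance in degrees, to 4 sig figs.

ω = 2πf = 2.073e+06 rad/s
X_L = ωL = 269.5 Ω
X_C = 1/(ωC) = 765.5 Ω
Parallel: admittances add. Y = 1/R + 1/(jωL) + jωC
Y = (0.004762 − j0.002404) S
|Y| = 0.005334 S → |Z| = 1/|Y| = 187.5 Ω, ∠Z = −∠Y = 26.78°

26.78°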